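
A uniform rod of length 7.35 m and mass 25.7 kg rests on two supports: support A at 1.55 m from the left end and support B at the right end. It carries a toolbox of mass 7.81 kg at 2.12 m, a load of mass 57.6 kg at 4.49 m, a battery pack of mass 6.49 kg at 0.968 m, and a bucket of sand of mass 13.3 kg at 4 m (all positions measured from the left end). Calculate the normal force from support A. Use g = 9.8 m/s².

Take moments about support B.
Beam weight: 25.7 × 9.8 = 251.9 N down at 3.675 m → arm 3.675 m, τ = 251.9 × 3.675 = 925.7 N·m counterclockwise.
Toolbox: 7.81 × 9.8 = 76.54 N down at 2.12 m → arm 5.23 m, τ = 76.54 × 5.23 = 400.3 N·m counterclockwise.
Load: 57.6 × 9.8 = 564.5 N down at 4.49 m → arm 2.86 m, τ = 564.5 × 2.86 = 1614 N·m counterclockwise.
Battery pack: 6.49 × 9.8 = 63.6 N down at 0.968 m → arm 6.382 m, τ = 63.6 × 6.382 = 405.9 N·m counterclockwise.
Bucket of sand: 13.3 × 9.8 = 130.3 N down at 4 m → arm 3.35 m, τ = 130.3 × 3.35 = 436.5 N·m counterclockwise.
Net load moment about support B = 3782 N·m counterclockwise.
Reaction R at support A is upward at 1.55 m, arm 5.8 m → moment R × 5.8 clockwise.
For rotational equilibrium, R × 5.8 = 3782, so R = 652 N.

R_A ≈ 652 N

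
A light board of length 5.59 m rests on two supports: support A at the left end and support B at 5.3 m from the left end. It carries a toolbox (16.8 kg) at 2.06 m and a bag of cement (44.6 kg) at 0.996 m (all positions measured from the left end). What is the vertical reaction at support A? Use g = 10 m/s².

About support B:
Toolbox: 16.8 × 10 = 168 N down at 2.06 m → arm 3.24 m, τ = 168 × 3.24 = 544.3 N·m counterclockwise.
Bag of cement: 44.6 × 10 = 446 N down at 0.996 m → arm 4.304 m, τ = 446 × 4.304 = 1920 N·m counterclockwise.
Net load moment about support B = 2464 N·m counterclockwise.
Reaction R at support A is upward at 0 m, arm 5.3 m → moment R × 5.3 clockwise.
Balancing moments: R × 5.3 = 2464, giving R = 465 N.

R_A ≈ 465 N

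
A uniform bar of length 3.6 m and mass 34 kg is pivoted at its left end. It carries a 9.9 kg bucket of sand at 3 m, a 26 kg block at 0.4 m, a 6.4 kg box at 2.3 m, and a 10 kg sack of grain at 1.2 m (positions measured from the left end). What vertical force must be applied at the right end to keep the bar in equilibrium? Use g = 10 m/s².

Choose the left end as the axis so the unknown pivot reaction has zero arm there.
Beam weight: 34 × 10 = 340 N down at 1.8 m → arm 1.8 m, τ = 340 × 1.8 = 612 N·m clockwise.
Bucket of sand: 9.9 × 10 = 99 N down at 3 m → arm 3 m, τ = 99 × 3 = 297 N·m clockwise.
Block: 26 × 10 = 260 N down at 0.4 m → arm 0.4 m, τ = 260 × 0.4 = 104 N·m clockwise.
Box: 6.4 × 10 = 64 N down at 2.3 m → arm 2.3 m, τ = 64 × 2.3 = 147.2 N·m clockwise.
Sack of grain: 10 × 10 = 100 N down at 1.2 m → arm 1.2 m, τ = 100 × 1.2 = 120 N·m clockwise.
Net moment of the loads = 1280 N·m clockwise.
The upward force F acts at the right end, arm 3.6 m, giving F × 3.6 counterclockwise.
Setting net torque to zero: F × 3.6 = 1280 → F = 1280 / 3.6 = 356 N.

F ≈ 356 N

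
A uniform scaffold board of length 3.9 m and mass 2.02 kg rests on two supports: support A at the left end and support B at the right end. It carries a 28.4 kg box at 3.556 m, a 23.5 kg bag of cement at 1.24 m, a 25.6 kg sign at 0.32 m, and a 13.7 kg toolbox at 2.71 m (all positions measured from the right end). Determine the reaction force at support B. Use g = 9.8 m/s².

R_B ≈ 463 N

Choose support A as the axis so its reaction then has zero moment arm.
Beam weight: 2.02 × 9.8 = 19.8 N down at 1.95 m → arm 1.95 m, τ = 19.8 × 1.95 = 38.61 N·m clockwise.
Box: 28.4 × 9.8 = 278.3 N down at 3.556 m → arm 0.344 m, τ = 278.3 × 0.344 = 95.74 N·m clockwise.
Bag of cement: 23.5 × 9.8 = 230.3 N down at 1.24 m → arm 2.66 m, τ = 230.3 × 2.66 = 612.6 N·m clockwise.
Sign: 25.6 × 9.8 = 250.9 N down at 0.32 m → arm 3.58 m, τ = 250.9 × 3.58 = 898.2 N·m clockwise.
Toolbox: 13.7 × 9.8 = 134.3 N down at 2.71 m → arm 1.19 m, τ = 134.3 × 1.19 = 159.8 N·m clockwise.
Net load moment about support A = 1805 N·m clockwise.
Reaction R at support B is upward at 0 m, arm 3.9 m → moment R × 3.9 counterclockwise.
Setting net torque to zero: R × 3.9 = 1805 → R = 463 N.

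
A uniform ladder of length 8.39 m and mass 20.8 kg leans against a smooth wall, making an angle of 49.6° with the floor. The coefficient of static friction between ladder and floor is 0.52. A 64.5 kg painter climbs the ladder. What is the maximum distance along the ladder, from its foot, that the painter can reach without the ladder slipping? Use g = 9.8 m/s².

d ≈ 5.43 m

Sum moments about the foot of the ladder (the floor normal and friction both act there and drop out).
Ladder weight 20.8×9.8 = 203.8 N acts at 4.195 m along the ladder; its horizontal arm is 4.195·cos49.6° = 2.719 m → τ = 554.1 N·m clockwise.
Painter weight 64.5×9.8 = 632.1 N at distance d → arm d·cos49.6° → τ = 632.1·d·0.6481 clockwise.
Wall normal N at the top has arm L sinθ = 6.389 m counterclockwise, so Στ = 0 gives N·6.389 = 554.1 + 409.7·d.
ΣFy = 0 ⇒ N_floor = 835.9 N, so the maximum friction is μ_s·N_floor = 0.52×835.9 = 434.7 N. ΣFx = 0 ⇒ N_wall = f, so at the slipping point N = 434.7 N.
Substituting: 434.7×6.389 = 554.1 + 409.7·d ⇒ d = (2777 − 554.1) / 409.7 = 5.43 m.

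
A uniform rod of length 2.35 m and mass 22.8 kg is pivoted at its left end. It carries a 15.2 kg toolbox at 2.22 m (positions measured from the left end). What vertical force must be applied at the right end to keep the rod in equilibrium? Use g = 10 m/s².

F ≈ 258 N

Choose the left end as the axis so the unknown pivot reaction has zero arm there.
Beam weight: 22.8 × 10 = 228 N down at 1.175 m → arm 1.175 m, τ = 228 × 1.175 = 267.9 N·m clockwise.
Toolbox: 15.2 × 10 = 152 N down at 2.22 m → arm 2.22 m, τ = 152 × 2.22 = 337.4 N·m clockwise.
Net moment of the loads = 605.3 N·m clockwise.
The upward force F acts at the right end, arm 2.35 m, giving F × 2.35 counterclockwise.
For rotational equilibrium, F × 2.35 = 605.3, so F = 605.3 / 2.35 = 258 N.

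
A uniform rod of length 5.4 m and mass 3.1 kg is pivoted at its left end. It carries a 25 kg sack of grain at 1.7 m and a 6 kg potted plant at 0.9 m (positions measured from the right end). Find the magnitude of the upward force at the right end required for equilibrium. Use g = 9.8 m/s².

Sum moments about the left end (the unknown pivot reaction has zero arm there).
Beam weight: 3.1 × 9.8 = 30.38 N down at 2.7 m → arm 2.7 m, τ = 30.38 × 2.7 = 82.03 N·m clockwise.
Sack of grain: 25 × 9.8 = 245 N down at 1.7 m → arm 3.7 m, τ = 245 × 3.7 = 906.5 N·m clockwise.
Potted plant: 6 × 9.8 = 58.8 N down at 0.9 m → arm 4.5 m, τ = 58.8 × 4.5 = 264.6 N·m clockwise.
Net moment of the loads = 1253 N·m clockwise.
The upward force F acts at the right end, arm 5.4 m, giving F × 5.4 counterclockwise.
Balancing moments: F × 5.4 = 1253, giving F = 1253 / 5.4 = 232 N.

F ≈ 232 N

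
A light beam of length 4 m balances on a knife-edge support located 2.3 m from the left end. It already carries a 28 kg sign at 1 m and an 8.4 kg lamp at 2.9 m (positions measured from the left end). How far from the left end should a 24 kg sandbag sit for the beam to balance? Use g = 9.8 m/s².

Sum moments about the knife-edge support (at 2.3 m from the left end) (the support reaction has zero arm there).
Sign: 28 × 9.8 = 274.4 N down at 1 m → arm 1.3 m, τ = 274.4 × 1.3 = 356.7 N·m counterclockwise.
Lamp: 8.4 × 9.8 = 82.32 N down at 2.9 m → arm 0.6 m, τ = 82.32 × 0.6 = 49.39 N·m clockwise.
Net moment of existing loads = 307.3 N·m counterclockwise.
The sandbag weighs 24 × 9.8 = 235.2 N and must supply an equal clockwise moment, so its lever arm about the knife-edge support is 307.3 / 235.2 = 1.31 m.
That puts it at 2.3 + 1.31 = 3.61 m from the left end.

x ≈ 3.61 m from the left end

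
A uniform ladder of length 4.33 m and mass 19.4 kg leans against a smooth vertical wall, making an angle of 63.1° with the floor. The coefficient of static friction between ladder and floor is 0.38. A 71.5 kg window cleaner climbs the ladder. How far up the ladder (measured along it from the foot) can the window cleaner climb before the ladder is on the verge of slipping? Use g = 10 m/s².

Taking torques about the foot of the ladder:
Ladder weight 19.4×10 = 194 N acts at 2.165 m along the ladder; its horizontal arm is 2.165·cos63.1° = 0.9795 m → τ = 190 N·m clockwise.
Window cleaner weight 71.5×10 = 715 N at distance d → arm d·cos63.1° → τ = 715·d·0.4524 clockwise.
Wall normal N at the top has arm L sinθ = 3.861 m counterclockwise, so Στ = 0 gives N·3.861 = 190 + 323.5·d.
ΣFy = 0 ⇒ N_floor = 909 N, so the maximum friction is μ_s·N_floor = 0.38×909 = 345.4 N. ΣFx = 0 ⇒ N_wall = f, so at the slipping point N = 345.4 N.
Substituting: 345.4×3.861 = 190 + 323.5·d ⇒ d = (1334 − 190) / 323.5 = 3.54 m.

d ≈ 3.54 m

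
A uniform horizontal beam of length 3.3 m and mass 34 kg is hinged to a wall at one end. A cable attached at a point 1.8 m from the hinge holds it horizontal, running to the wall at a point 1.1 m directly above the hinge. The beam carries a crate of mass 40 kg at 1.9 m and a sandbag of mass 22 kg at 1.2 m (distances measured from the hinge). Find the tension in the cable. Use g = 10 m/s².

T ≈ 1690 N

Taking torques about the hinge:
Beam weight: 34 × 10 = 340 N down at 1.65 m → arm 1.65 m, τ = 340 × 1.65 = 561 N·m clockwise.
Crate: 40 × 10 = 400 N down at 1.9 m → arm 1.9 m, τ = 400 × 1.9 = 760 N·m clockwise.
Sandbag: 22 × 10 = 220 N down at 1.2 m → arm 1.2 m, τ = 220 × 1.2 = 264 N·m clockwise.
Total clockwise load moment = 1585 N·m.
The cable tension T acts at 1.8 m; only its component perpendicular to the beam, T sinθ, produces torque. sinθ = h/√(h²+d²) = 1.1/√(1.1²+1.8²) = 0.5215.
Setting net torque to zero: T × 1.8 × 0.5215 = 1585 → T = 1585 / 0.9387 = 1690 N.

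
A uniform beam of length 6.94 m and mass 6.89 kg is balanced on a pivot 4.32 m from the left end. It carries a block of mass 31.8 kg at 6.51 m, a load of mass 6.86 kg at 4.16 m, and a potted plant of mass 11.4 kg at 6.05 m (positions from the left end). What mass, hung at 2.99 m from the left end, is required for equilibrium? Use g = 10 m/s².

m ≈ 62 kg

Take moments about the pivot (at 4.32 m from the left end).
Beam weight: 6.89 × 10 = 68.9 N down at 3.47 m → arm 0.85 m, τ = 68.9 × 0.85 = 58.57 N·m counterclockwise.
Block: 31.8 × 10 = 318 N down at 6.51 m → arm 2.19 m, τ = 318 × 2.19 = 696.4 N·m clockwise.
Load: 6.86 × 10 = 68.6 N down at 4.16 m → arm 0.16 m, τ = 68.6 × 0.16 = 10.98 N·m counterclockwise.
Potted plant: 11.4 × 10 = 114 N down at 6.05 m → arm 1.73 m, τ = 114 × 1.73 = 197.2 N·m clockwise.
Net moment of known loads = 824 N·m clockwise.
An unknown mass m at 2.99 m has arm 1.33 m; its moment is m·g·1.33 counterclockwise.
Στ = 0 ⇒ m × 10 × 1.33 = 824 ⇒ m = 824 / (10 × 1.33) = 62 kg.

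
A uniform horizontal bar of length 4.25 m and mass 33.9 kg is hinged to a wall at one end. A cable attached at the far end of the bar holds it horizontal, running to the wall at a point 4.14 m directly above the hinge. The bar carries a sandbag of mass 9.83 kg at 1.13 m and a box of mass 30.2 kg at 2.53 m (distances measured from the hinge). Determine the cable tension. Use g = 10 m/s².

Take moments about the hinge.
Beam weight: 33.9 × 10 = 339 N down at 2.125 m → arm 2.125 m, τ = 339 × 2.125 = 720.4 N·m clockwise.
Sandbag: 9.83 × 10 = 98.3 N down at 1.13 m → arm 1.13 m, τ = 98.3 × 1.13 = 111.1 N·m clockwise.
Box: 30.2 × 10 = 302 N down at 2.53 m → arm 2.53 m, τ = 302 × 2.53 = 764.1 N·m clockwise.
Total clockwise load moment = 1596 N·m.
The cable tension T acts at 4.25 m; only its component perpendicular to the bar, T sinθ, produces torque. sinθ = h/√(h²+d²) = 4.14/√(4.14²+4.25²) = 0.6978.
Στ = 0 ⇒ T × 4.25 × 0.6978 = 1596 ⇒ T = 1596 / 2.966 = 538 N.

T ≈ 538 N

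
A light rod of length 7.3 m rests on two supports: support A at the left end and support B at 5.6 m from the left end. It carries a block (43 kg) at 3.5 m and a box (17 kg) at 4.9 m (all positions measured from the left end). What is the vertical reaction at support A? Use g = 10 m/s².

Choose support B as the axis so its reaction then has zero moment arm.
Block: 43 × 10 = 430 N down at 3.5 m → arm 2.1 m, τ = 430 × 2.1 = 903 N·m counterclockwise.
Box: 17 × 10 = 170 N down at 4.9 m → arm 0.7 m, τ = 170 × 0.7 = 119 N·m counterclockwise.
Net load moment about support B = 1022 N·m counterclockwise.
Reaction R at support A is upward at 0 m, arm 5.6 m → moment R × 5.6 clockwise.
Στ = 0 ⇒ R × 5.6 = 1022 ⇒ R = 182 N.

R_A ≈ 182 N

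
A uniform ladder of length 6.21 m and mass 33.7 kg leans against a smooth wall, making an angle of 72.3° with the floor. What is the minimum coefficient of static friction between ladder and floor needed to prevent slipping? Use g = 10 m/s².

μ_min ≈ 0.16

Taking torques about the foot of the ladder:
Ladder weight 33.7×10 = 337 N acts at 3.105 m along the ladder; its horizontal arm is 3.105·cos72.3° = 0.944 m → τ = 318.1 N·m clockwise.
Wall normal N acts horizontally at the top; its moment arm is the height L sinθ = 6.21·sin72.3° = 5.916 m, counterclockwise.
For rotational equilibrium, N × 5.916 = 318.1, so N = 53.77 N.
ΣFx = 0 ⇒ f = N_wall = 53.77 N. ΣFy = 0 ⇒ N_floor = 337 N.
μ_min = f / N_floor = 53.77 / 337 = 0.16.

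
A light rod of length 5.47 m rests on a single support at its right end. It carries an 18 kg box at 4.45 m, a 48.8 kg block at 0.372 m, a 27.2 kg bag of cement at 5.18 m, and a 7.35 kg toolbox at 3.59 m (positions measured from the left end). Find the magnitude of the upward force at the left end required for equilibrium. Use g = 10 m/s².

F ≈ 528 N

Taking torques about the right end:
Box: 18 × 10 = 180 N down at 4.45 m → arm 1.02 m, τ = 180 × 1.02 = 183.6 N·m counterclockwise.
Block: 48.8 × 10 = 488 N down at 0.372 m → arm 5.098 m, τ = 488 × 5.098 = 2488 N·m counterclockwise.
Bag of cement: 27.2 × 10 = 272 N down at 5.18 m → arm 0.29 m, τ = 272 × 0.29 = 78.88 N·m counterclockwise.
Toolbox: 7.35 × 10 = 73.5 N down at 3.59 m → arm 1.88 m, τ = 73.5 × 1.88 = 138.2 N·m counterclockwise.
Net moment of the loads = 2889 N·m counterclockwise.
The upward force F acts at the left end, arm 5.47 m, giving F × 5.47 clockwise.
Balancing moments: F × 5.47 = 2889, giving F = 2889 / 5.47 = 528 N.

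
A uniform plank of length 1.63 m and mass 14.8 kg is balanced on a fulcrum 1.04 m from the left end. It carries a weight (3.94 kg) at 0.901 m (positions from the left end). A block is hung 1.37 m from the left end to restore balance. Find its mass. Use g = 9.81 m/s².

Take moments about the fulcrum (at 1.04 m from the left end).
Beam weight: 14.8 × 9.81 = 145.2 N down at 0.815 m → arm 0.225 m, τ = 145.2 × 0.225 = 32.67 N·m counterclockwise.
Weight: 3.94 × 9.81 = 38.65 N down at 0.901 m → arm 0.139 m, τ = 38.65 × 0.139 = 5.372 N·m counterclockwise.
Net moment of known loads = 38.04 N·m counterclockwise.
An unknown mass m at 1.37 m has arm 0.33 m; its moment is m·g·0.33 clockwise.
Setting net torque to zero: m × 9.81 × 0.33 = 38.04 → m = 38.04 / (9.81 × 0.33) = 11.8 kg.

m ≈ 11.8 kg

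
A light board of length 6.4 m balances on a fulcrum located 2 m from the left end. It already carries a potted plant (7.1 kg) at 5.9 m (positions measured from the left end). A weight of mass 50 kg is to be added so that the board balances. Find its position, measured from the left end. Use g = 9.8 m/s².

x ≈ 1.45 m from the left end

Taking torques about the fulcrum (at 2 m from the left end):
Potted plant: 7.1 × 9.8 = 69.58 N down at 5.9 m → arm 3.9 m, τ = 69.58 × 3.9 = 271.4 N·m clockwise.
Net moment of existing loads = 271.4 N·m clockwise.
The weight weighs 50 × 9.8 = 490 N and must supply an equal counterclockwise moment, so its lever arm about the fulcrum is 271.4 / 490 = 0.554 m.
That puts it at 2 − 0.554 = 1.45 m from the left end.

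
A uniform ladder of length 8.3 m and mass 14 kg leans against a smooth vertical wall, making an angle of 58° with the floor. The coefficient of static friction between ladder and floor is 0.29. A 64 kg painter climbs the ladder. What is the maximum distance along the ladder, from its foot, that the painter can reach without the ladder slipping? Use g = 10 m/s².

d ≈ 3.79 m

Choose the foot of the ladder as the axis so the floor normal and friction both act there and drop out.
Ladder weight 14×10 = 140 N acts at 4.15 m along the ladder; its horizontal arm is 4.15·cos58° = 2.199 m → τ = 307.9 N·m clockwise.
Painter weight 64×10 = 640 N at distance d → arm d·cos58° → τ = 640·d·0.5299 clockwise.
Wall normal N at the top has arm L sinθ = 7.039 m counterclockwise, so Στ = 0 gives N·7.039 = 307.9 + 339.1·d.
ΣFy = 0 ⇒ N_floor = 780 N, so the maximum friction is μ_s·N_floor = 0.29×780 = 226.2 N. ΣFx = 0 ⇒ N_wall = f, so at the slipping point N = 226.2 N.
Substituting: 226.2×7.039 = 307.9 + 339.1·d ⇒ d = (1592 − 307.9) / 339.1 = 3.79 m.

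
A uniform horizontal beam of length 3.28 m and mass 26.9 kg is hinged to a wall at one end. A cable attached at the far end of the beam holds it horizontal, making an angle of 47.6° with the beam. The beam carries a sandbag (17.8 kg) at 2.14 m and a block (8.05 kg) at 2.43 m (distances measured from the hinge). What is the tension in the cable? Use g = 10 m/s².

Choose the hinge as the axis so the unknown hinge reaction has zero arm there.
Beam weight: 26.9 × 10 = 269 N down at 1.64 m → arm 1.64 m, τ = 269 × 1.64 = 441.2 N·m clockwise.
Sandbag: 17.8 × 10 = 178 N down at 2.14 m → arm 2.14 m, τ = 178 × 2.14 = 380.9 N·m clockwise.
Block: 8.05 × 10 = 80.5 N down at 2.43 m → arm 2.43 m, τ = 80.5 × 2.43 = 195.6 N·m clockwise.
Total clockwise load moment = 1018 N·m.
The cable tension T acts at 3.28 m; only its component perpendicular to the beam, T sinθ, produces torque. sin 47.6° = 0.7385.
Στ = 0 ⇒ T × 3.28 × 0.7385 = 1018 ⇒ T = 1018 / 2.422 = 420 N.

T ≈ 420 N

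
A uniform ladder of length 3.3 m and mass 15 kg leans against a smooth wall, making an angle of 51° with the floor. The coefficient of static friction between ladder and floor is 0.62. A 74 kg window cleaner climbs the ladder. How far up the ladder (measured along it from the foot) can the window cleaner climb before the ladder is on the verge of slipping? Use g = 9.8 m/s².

d ≈ 2.7 m

About the foot of the ladder:
Ladder weight 15×9.8 = 147 N acts at 1.65 m along the ladder; its horizontal arm is 1.65·cos51° = 1.038 m → τ = 152.6 N·m clockwise.
Window cleaner weight 74×9.8 = 725.2 N at distance d → arm d·cos51° → τ = 725.2·d·0.6293 clockwise.
Wall normal N at the top has arm L sinθ = 2.565 m counterclockwise, so Στ = 0 gives N·2.565 = 152.6 + 456.4·d.
ΣFy = 0 ⇒ N_floor = 872.2 N, so the maximum friction is μ_s·N_floor = 0.62×872.2 = 540.8 N. ΣFx = 0 ⇒ N_wall = f, so at the slipping point N = 540.8 N.
Substituting: 540.8×2.565 = 152.6 + 456.4·d ⇒ d = (1387 − 152.6) / 456.4 = 2.7 m.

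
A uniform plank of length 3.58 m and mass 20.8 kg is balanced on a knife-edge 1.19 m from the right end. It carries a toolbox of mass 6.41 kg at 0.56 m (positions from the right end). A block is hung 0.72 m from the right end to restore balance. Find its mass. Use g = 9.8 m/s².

About the knife-edge (at 1.19 m from the right end):
Beam weight: 20.8 × 9.8 = 203.8 N down at 1.79 m → arm 0.6 m, τ = 203.8 × 0.6 = 122.3 N·m counterclockwise.
Toolbox: 6.41 × 9.8 = 62.82 N down at 0.56 m → arm 0.63 m, τ = 62.82 × 0.63 = 39.58 N·m clockwise.
Net moment of known loads = 82.72 N·m counterclockwise.
An unknown mass m at 0.72 m has arm 0.47 m; its moment is m·g·0.47 clockwise.
Setting net torque to zero: m × 9.8 × 0.47 = 82.72 → m = 82.72 / (9.8 × 0.47) = 18 kg.

m ≈ 18 kg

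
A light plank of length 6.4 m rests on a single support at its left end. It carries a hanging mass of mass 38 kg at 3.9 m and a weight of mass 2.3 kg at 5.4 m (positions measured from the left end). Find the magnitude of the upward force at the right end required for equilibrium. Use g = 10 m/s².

About the left end:
Hanging mass: 38 × 10 = 380 N down at 3.9 m → arm 3.9 m, τ = 380 × 3.9 = 1482 N·m clockwise.
Weight: 2.3 × 10 = 23 N down at 5.4 m → arm 5.4 m, τ = 23 × 5.4 = 124.2 N·m clockwise.
Net moment of the loads = 1606 N·m clockwise.
The upward force F acts at the right end, arm 6.4 m, giving F × 6.4 counterclockwise.
Balancing moments: F × 6.4 = 1606, giving F = 1606 / 6.4 = 251 N.

F ≈ 251 N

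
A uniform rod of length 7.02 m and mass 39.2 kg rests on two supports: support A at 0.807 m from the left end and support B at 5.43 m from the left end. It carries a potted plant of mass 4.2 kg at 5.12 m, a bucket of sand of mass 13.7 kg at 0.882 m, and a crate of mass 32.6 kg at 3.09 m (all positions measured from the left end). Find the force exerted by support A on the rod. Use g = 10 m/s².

R_A ≈ 465 N

About support B:
Beam weight: 39.2 × 10 = 392 N down at 3.51 m → arm 1.92 m, τ = 392 × 1.92 = 752.6 N·m counterclockwise.
Potted plant: 4.2 × 10 = 42 N down at 5.12 m → arm 0.31 m, τ = 42 × 0.31 = 13.02 N·m counterclockwise.
Bucket of sand: 13.7 × 10 = 137 N down at 0.882 m → arm 4.548 m, τ = 137 × 4.548 = 623.1 N·m counterclockwise.
Crate: 32.6 × 10 = 326 N down at 3.09 m → arm 2.34 m, τ = 326 × 2.34 = 762.8 N·m counterclockwise.
Net load moment about support B = 2152 N·m counterclockwise.
Reaction R at support A is upward at 0.807 m, arm 4.623 m → moment R × 4.623 clockwise.
Balancing moments: R × 4.623 = 2152, giving R = 465 N.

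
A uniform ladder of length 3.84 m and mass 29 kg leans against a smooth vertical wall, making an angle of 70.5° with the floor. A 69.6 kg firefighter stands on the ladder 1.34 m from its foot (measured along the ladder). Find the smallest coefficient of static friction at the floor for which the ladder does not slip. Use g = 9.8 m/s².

Sum moments about the foot of the ladder (the floor normal and friction both act there and drop out).
Ladder weight 29×9.8 = 284.2 N acts at 1.92 m along the ladder; its horizontal arm is 1.92·cos70.5° = 0.6409 m → τ = 182.1 N·m clockwise.
Firefighter: 69.6×9.8 = 682.1 N at 1.34 m → arm 0.4473 m → τ = 305.1 N·m clockwise.
Wall normal N acts horizontally at the top; its moment arm is the height L sinθ = 3.84·sin70.5° = 3.62 m, counterclockwise.
Στ = 0 ⇒ N × 3.62 = 487.2 ⇒ N = 134.6 N.
ΣFx = 0 ⇒ f = N_wall = 134.6 N. ΣFy = 0 ⇒ N_floor = 966.3 N.
μ_min = f / N_floor = 134.6 / 966.3 = 0.139.

μ_min ≈ 0.139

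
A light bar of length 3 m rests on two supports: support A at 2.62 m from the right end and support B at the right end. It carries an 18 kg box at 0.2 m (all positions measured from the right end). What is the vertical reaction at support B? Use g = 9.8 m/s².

Sum moments about support A (its reaction then has zero moment arm).
Box: 18 × 9.8 = 176.4 N down at 0.2 m → arm 2.42 m, τ = 176.4 × 2.42 = 426.9 N·m clockwise.
Net load moment about support A = 426.9 N·m clockwise.
Reaction R at support B is upward at 0 m, arm 2.62 m → moment R × 2.62 counterclockwise.
Στ = 0 ⇒ R × 2.62 = 426.9 ⇒ R = 163 N.

R_B ≈ 163 N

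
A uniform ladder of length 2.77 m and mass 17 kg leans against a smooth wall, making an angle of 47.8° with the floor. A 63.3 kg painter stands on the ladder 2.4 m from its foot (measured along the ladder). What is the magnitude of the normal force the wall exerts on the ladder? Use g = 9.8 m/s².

Sum moments about the foot of the ladder (the floor normal and friction both act there and drop out).
Ladder weight 17×9.8 = 166.6 N acts at 1.385 m along the ladder; its horizontal arm is 1.385·cos47.8° = 0.9303 m → τ = 155 N·m clockwise.
Painter: 63.3×9.8 = 620.3 N at 2.4 m → arm 1.612 m → τ = 999.9 N·m clockwise.
Wall normal N acts horizontally at the top; its moment arm is the height L sinθ = 2.77·sin47.8° = 2.052 m, counterclockwise.
For rotational equilibrium, N × 2.052 = 1155, so N = 563 N.

N_wall ≈ 563 N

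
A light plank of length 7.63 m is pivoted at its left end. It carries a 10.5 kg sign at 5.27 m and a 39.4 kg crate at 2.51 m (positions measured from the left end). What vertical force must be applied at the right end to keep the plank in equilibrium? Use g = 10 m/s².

F ≈ 202 N

About the left end:
Sign: 10.5 × 10 = 105 N down at 5.27 m → arm 5.27 m, τ = 105 × 5.27 = 553.3 N·m clockwise.
Crate: 39.4 × 10 = 394 N down at 2.51 m → arm 2.51 m, τ = 394 × 2.51 = 988.9 N·m clockwise.
Net moment of the loads = 1542 N·m clockwise.
The upward force F acts at the right end, arm 7.63 m, giving F × 7.63 counterclockwise.
Balancing moments: F × 7.63 = 1542, giving F = 1542 / 7.63 = 202 N.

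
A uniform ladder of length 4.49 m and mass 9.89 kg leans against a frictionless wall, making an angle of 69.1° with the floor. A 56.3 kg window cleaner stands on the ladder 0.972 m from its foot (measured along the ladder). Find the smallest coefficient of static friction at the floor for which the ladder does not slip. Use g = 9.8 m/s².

μ_min ≈ 0.0988

Take moments about the foot of the ladder.
Ladder weight 9.89×9.8 = 96.92 N acts at 2.245 m along the ladder; its horizontal arm is 2.245·cos69.1° = 0.8009 m → τ = 77.62 N·m clockwise.
Window cleaner: 56.3×9.8 = 551.7 N at 0.972 m → arm 0.3467 m → τ = 191.3 N·m clockwise.
Wall normal N acts horizontally at the top; its moment arm is the height L sinθ = 4.49·sin69.1° = 4.195 m, counterclockwise.
Setting net torque to zero: N × 4.195 = 268.9 → N = 64.1 N.
ΣFx = 0 ⇒ f = N_wall = 64.1 N. ΣFy = 0 ⇒ N_floor = 648.6 N.
μ_min = f / N_floor = 64.1 / 648.6 = 0.0988.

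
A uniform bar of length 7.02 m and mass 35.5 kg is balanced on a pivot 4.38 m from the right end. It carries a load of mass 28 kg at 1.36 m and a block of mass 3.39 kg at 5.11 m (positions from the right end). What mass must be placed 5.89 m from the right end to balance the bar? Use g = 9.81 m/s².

m ≈ 74.8 kg

Choose the pivot (at 4.38 m from the right end) as the axis so the support reaction has zero arm there.
Beam weight: 35.5 × 9.81 = 348.3 N down at 3.51 m → arm 0.87 m, τ = 348.3 × 0.87 = 303 N·m clockwise.
Load: 28 × 9.81 = 274.7 N down at 1.36 m → arm 3.02 m, τ = 274.7 × 3.02 = 829.6 N·m clockwise.
Block: 3.39 × 9.81 = 33.26 N down at 5.11 m → arm 0.73 m, τ = 33.26 × 0.73 = 24.28 N·m counterclockwise.
Net moment of known loads = 1108 N·m clockwise.
An unknown mass m at 5.89 m has arm 1.51 m; its moment is m·g·1.51 counterclockwise.
For rotational equilibrium, m × 9.81 × 1.51 = 1108, so m = 1108 / (9.81 × 1.51) = 74.8 kg.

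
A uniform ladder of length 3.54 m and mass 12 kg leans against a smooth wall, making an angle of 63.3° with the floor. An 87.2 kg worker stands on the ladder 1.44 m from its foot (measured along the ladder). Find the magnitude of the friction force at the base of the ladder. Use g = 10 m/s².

f ≈ 209 N

Take moments about the foot of the ladder.
Ladder weight 12×10 = 120 N acts at 1.77 m along the ladder; its horizontal arm is 1.77·cos63.3° = 0.7953 m → τ = 95.44 N·m clockwise.
Worker: 87.2×10 = 872 N at 1.44 m → arm 0.647 m → τ = 564.2 N·m clockwise.
Wall normal N acts horizontally at the top; its moment arm is the height L sinθ = 3.54·sin63.3° = 3.163 m, counterclockwise.
Setting net torque to zero: N × 3.163 = 659.6 → N = 209 N.
ΣFx = 0: friction at the foot balances the wall's push, so f = N_wall = 209 N.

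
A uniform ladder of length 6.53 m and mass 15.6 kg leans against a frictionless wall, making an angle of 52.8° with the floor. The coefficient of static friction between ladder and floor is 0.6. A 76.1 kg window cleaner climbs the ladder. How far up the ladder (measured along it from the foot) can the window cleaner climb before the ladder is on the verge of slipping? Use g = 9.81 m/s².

Taking torques about the foot of the ladder:
Ladder weight 15.6×9.81 = 153 N acts at 3.265 m along the ladder; its horizontal arm is 3.265·cos52.8° = 1.974 m → τ = 302 N·m clockwise.
Window cleaner weight 76.1×9.81 = 746.5 N at distance d → arm d·cos52.8° → τ = 746.5·d·0.6046 clockwise.
Wall normal N at the top has arm L sinθ = 5.201 m counterclockwise, so Στ = 0 gives N·5.201 = 302 + 451.3·d.
ΣFy = 0 ⇒ N_floor = 899.5 N, so the maximum friction is μ_s·N_floor = 0.6×899.5 = 539.7 N. ΣFx = 0 ⇒ N_wall = f, so at the slipping point N = 539.7 N.
Substituting: 539.7×5.201 = 302 + 451.3·d ⇒ d = (2807 − 302) / 451.3 = 5.55 m.

d ≈ 5.55 m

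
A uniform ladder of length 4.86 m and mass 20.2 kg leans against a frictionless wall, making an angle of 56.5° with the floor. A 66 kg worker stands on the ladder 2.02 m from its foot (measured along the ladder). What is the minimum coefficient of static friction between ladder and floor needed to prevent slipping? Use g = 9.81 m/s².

μ_min ≈ 0.288

Sum moments about the foot of the ladder (the floor normal and friction both act there and drop out).
Ladder weight 20.2×9.81 = 198.2 N acts at 2.43 m along the ladder; its horizontal arm is 2.43·cos56.5° = 1.341 m → τ = 265.8 N·m clockwise.
Worker: 66×9.81 = 647.5 N at 2.02 m → arm 1.115 m → τ = 722 N·m clockwise.
Wall normal N acts horizontally at the top; its moment arm is the height L sinθ = 4.86·sin56.5° = 4.053 m, counterclockwise.
For rotational equilibrium, N × 4.053 = 987.8, so N = 243.7 N.
ΣFx = 0 ⇒ f = N_wall = 243.7 N. ΣFy = 0 ⇒ N_floor = 845.7 N.
μ_min = f / N_floor = 243.7 / 845.7 = 0.288.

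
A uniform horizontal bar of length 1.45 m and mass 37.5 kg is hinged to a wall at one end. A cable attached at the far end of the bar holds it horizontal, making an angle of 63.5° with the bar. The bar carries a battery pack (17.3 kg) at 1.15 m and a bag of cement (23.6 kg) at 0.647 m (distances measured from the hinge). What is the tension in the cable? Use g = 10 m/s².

About the hinge:
Beam weight: 37.5 × 10 = 375 N down at 0.725 m → arm 0.725 m, τ = 375 × 0.725 = 271.9 N·m clockwise.
Battery pack: 17.3 × 10 = 173 N down at 1.15 m → arm 1.15 m, τ = 173 × 1.15 = 198.9 N·m clockwise.
Bag of cement: 23.6 × 10 = 236 N down at 0.647 m → arm 0.647 m, τ = 236 × 0.647 = 152.7 N·m clockwise.
Total clockwise load moment = 623.5 N·m.
The cable tension T acts at 1.45 m; only its component perpendicular to the bar, T sinθ, produces torque. sin 63.5° = 0.8949.
Balancing moments: T × 1.45 × 0.8949 = 623.5, giving T = 623.5 / 1.298 = 480 N.

T ≈ 480 N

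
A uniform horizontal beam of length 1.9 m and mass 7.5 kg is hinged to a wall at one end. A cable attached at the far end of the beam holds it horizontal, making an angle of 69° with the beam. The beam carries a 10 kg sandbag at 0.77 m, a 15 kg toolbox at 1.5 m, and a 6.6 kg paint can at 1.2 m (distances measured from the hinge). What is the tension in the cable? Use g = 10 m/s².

Sum moments about the hinge (the unknown hinge reaction has zero arm there).
Beam weight: 7.5 × 10 = 75 N down at 0.95 m → arm 0.95 m, τ = 75 × 0.95 = 71.25 N·m clockwise.
Sandbag: 10 × 10 = 100 N down at 0.77 m → arm 0.77 m, τ = 100 × 0.77 = 77 N·m clockwise.
Toolbox: 15 × 10 = 150 N down at 1.5 m → arm 1.5 m, τ = 150 × 1.5 = 225 N·m clockwise.
Paint can: 6.6 × 10 = 66 N down at 1.2 m → arm 1.2 m, τ = 66 × 1.2 = 79.2 N·m clockwise.
Total clockwise load moment = 452.4 N·m.
The cable tension T acts at 1.9 m; only its component perpendicular to the beam, T sinθ, produces torque. sin 69° = 0.9336.
Balancing moments: T × 1.9 × 0.9336 = 452.4, giving T = 452.4 / 1.774 = 255 N.

T ≈ 255 N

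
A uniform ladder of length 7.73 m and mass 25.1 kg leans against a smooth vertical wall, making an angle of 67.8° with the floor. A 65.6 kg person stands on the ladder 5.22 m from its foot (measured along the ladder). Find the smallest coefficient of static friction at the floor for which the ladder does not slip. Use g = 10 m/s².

Taking torques about the foot of the ladder:
Ladder weight 25.1×10 = 251 N acts at 3.865 m along the ladder; its horizontal arm is 3.865·cos67.8° = 1.46 m → τ = 366.5 N·m clockwise.
Person: 65.6×10 = 656 N at 5.22 m → arm 1.972 m → τ = 1294 N·m clockwise.
Wall normal N acts horizontally at the top; its moment arm is the height L sinθ = 7.73·sin67.8° = 7.157 m, counterclockwise.
For rotational equilibrium, N × 7.157 = 1660, so N = 231.9 N.
ΣFx = 0 ⇒ f = N_wall = 231.9 N. ΣFy = 0 ⇒ N_floor = 907 N.
μ_min = f / N_floor = 231.9 / 907 = 0.256.

μ_min ≈ 0.256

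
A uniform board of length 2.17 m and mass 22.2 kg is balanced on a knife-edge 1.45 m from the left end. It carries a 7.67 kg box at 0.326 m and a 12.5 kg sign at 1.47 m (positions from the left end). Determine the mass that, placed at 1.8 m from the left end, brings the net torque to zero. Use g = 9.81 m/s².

m ≈ 47.1 kg

Choose the knife-edge (at 1.45 m from the left end) as the axis so the support reaction has zero arm there.
Beam weight: 22.2 × 9.81 = 217.8 N down at 1.085 m → arm 0.365 m, τ = 217.8 × 0.365 = 79.5 N·m counterclockwise.
Box: 7.67 × 9.81 = 75.24 N down at 0.326 m → arm 1.124 m, τ = 75.24 × 1.124 = 84.57 N·m counterclockwise.
Sign: 12.5 × 9.81 = 122.6 N down at 1.47 m → arm 0.02 m, τ = 122.6 × 0.02 = 2.452 N·m clockwise.
Net moment of known loads = 161.6 N·m counterclockwise.
An unknown mass m at 1.8 m has arm 0.35 m; its moment is m·g·0.35 clockwise.
Setting net torque to zero: m × 9.81 × 0.35 = 161.6 → m = 161.6 / (9.81 × 0.35) = 47.1 kg.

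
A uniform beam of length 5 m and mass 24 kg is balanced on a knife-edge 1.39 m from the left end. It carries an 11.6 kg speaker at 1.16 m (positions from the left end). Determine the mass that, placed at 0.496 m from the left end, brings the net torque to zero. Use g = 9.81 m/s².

m ≈ 26.8 kg

Take moments about the knife-edge (at 1.39 m from the left end).
Beam weight: 24 × 9.81 = 235.4 N down at 2.5 m → arm 1.11 m, τ = 235.4 × 1.11 = 261.3 N·m clockwise.
Speaker: 11.6 × 9.81 = 113.8 N down at 1.16 m → arm 0.23 m, τ = 113.8 × 0.23 = 26.17 N·m counterclockwise.
Net moment of known loads = 235.1 N·m clockwise.
An unknown mass m at 0.496 m has arm 0.894 m; its moment is m·g·0.894 counterclockwise.
Στ = 0 ⇒ m × 9.81 × 0.894 = 235.1 ⇒ m = 235.1 / (9.81 × 0.894) = 26.8 kg.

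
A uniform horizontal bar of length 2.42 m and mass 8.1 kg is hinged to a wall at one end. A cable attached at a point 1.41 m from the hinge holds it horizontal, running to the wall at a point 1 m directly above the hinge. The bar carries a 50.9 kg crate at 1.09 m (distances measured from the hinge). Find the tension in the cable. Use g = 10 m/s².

Take moments about the hinge.
Beam weight: 8.1 × 10 = 81 N down at 1.21 m → arm 1.21 m, τ = 81 × 1.21 = 98.01 N·m clockwise.
Crate: 50.9 × 10 = 509 N down at 1.09 m → arm 1.09 m, τ = 509 × 1.09 = 554.8 N·m clockwise.
Total clockwise load moment = 652.8 N·m.
The cable tension T acts at 1.41 m; only its component perpendicular to the bar, T sinθ, produces torque. sinθ = h/√(h²+d²) = 1/√(1²+1.41²) = 0.5785.
Setting net torque to zero: T × 1.41 × 0.5785 = 652.8 → T = 652.8 / 0.8157 = 800 N.

T ≈ 800 N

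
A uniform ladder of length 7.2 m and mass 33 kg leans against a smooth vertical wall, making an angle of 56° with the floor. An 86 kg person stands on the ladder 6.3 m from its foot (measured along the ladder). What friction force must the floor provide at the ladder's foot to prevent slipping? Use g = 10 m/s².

f ≈ 619 N

Choose the foot of the ladder as the axis so the floor normal and friction both act there and drop out.
Ladder weight 33×10 = 330 N acts at 3.6 m along the ladder; its horizontal arm is 3.6·cos56° = 2.013 m → τ = 664.3 N·m clockwise.
Person: 86×10 = 860 N at 6.3 m → arm 3.523 m → τ = 3030 N·m clockwise.
Wall normal N acts horizontally at the top; its moment arm is the height L sinθ = 7.2·sin56° = 5.969 m, counterclockwise.
Στ = 0 ⇒ N × 5.969 = 3694 ⇒ N = 619 N.
ΣFx = 0: friction at the foot balances the wall's push, so f = N_wall = 619 N.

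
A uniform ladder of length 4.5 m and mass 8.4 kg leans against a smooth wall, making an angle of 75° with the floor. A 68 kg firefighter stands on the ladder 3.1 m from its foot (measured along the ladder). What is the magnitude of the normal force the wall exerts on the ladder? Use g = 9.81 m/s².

Take moments about the foot of the ladder.
Ladder weight 8.4×9.81 = 82.4 N acts at 2.25 m along the ladder; its horizontal arm is 2.25·cos75° = 0.5823 m → τ = 47.98 N·m clockwise.
Firefighter: 68×9.81 = 667.1 N at 3.1 m → arm 0.8023 m → τ = 535.2 N·m clockwise.
Wall normal N acts horizontally at the top; its moment arm is the height L sinθ = 4.5·sin75° = 4.347 m, counterclockwise.
For rotational equilibrium, N × 4.347 = 583.2, so N = 134 N.

N_wall ≈ 134 N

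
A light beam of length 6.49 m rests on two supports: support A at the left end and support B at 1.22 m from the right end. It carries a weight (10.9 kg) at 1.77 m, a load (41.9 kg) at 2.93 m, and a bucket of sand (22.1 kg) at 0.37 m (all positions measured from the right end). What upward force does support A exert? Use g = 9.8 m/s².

Sum moments about support B (its reaction then has zero moment arm).
Weight: 10.9 × 9.8 = 106.8 N down at 1.77 m → arm 0.55 m, τ = 106.8 × 0.55 = 58.74 N·m counterclockwise.
Load: 41.9 × 9.8 = 410.6 N down at 2.93 m → arm 1.71 m, τ = 410.6 × 1.71 = 702.1 N·m counterclockwise.
Bucket of sand: 22.1 × 9.8 = 216.6 N down at 0.37 m → arm 0.85 m, τ = 216.6 × 0.85 = 184.1 N·m clockwise.
Net load moment about support B = 576.7 N·m counterclockwise.
Reaction R at support A is upward at 6.49 m, arm 5.27 m → moment R × 5.27 clockwise.
Setting net torque to zero: R × 5.27 = 576.7 → R = 109 N.

R_A ≈ 109 N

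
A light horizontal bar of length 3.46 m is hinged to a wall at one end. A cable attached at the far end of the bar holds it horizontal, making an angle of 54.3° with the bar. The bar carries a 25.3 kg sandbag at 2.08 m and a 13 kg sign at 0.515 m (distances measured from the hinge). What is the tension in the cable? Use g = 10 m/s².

T ≈ 211 N

About the hinge:
Sandbag: 25.3 × 10 = 253 N down at 2.08 m → arm 2.08 m, τ = 253 × 2.08 = 526.2 N·m clockwise.
Sign: 13 × 10 = 130 N down at 0.515 m → arm 0.515 m, τ = 130 × 0.515 = 66.95 N·m clockwise.
Total clockwise load moment = 593.2 N·m.
The cable tension T acts at 3.46 m; only its component perpendicular to the bar, T sinθ, produces torque. sin 54.3° = 0.8121.
Balancing moments: T × 3.46 × 0.8121 = 593.2, giving T = 593.2 / 2.81 = 211 N.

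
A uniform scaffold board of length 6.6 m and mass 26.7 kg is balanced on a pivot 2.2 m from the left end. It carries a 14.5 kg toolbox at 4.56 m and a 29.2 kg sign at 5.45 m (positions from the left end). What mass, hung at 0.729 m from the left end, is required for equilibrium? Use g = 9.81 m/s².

Sum moments about the pivot (at 2.2 m from the left end) (the support reaction has zero arm there).
Beam weight: 26.7 × 9.81 = 261.9 N down at 3.3 m → arm 1.1 m, τ = 261.9 × 1.1 = 288.1 N·m clockwise.
Toolbox: 14.5 × 9.81 = 142.2 N down at 4.56 m → arm 2.36 m, τ = 142.2 × 2.36 = 335.6 N·m clockwise.
Sign: 29.2 × 9.81 = 286.5 N down at 5.45 m → arm 3.25 m, τ = 286.5 × 3.25 = 931.1 N·m clockwise.
Net moment of known loads = 1555 N·m clockwise.
An unknown mass m at 0.729 m has arm 1.471 m; its moment is m·g·1.471 counterclockwise.
For rotational equilibrium, m × 9.81 × 1.471 = 1555, so m = 1555 / (9.81 × 1.471) = 108 kg.

m ≈ 108 kg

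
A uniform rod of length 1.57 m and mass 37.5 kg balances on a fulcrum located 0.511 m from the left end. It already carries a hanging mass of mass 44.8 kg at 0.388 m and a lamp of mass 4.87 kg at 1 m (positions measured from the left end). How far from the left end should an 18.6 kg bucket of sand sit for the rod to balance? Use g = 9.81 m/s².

x ≈ 0.127 m from the left end

About the fulcrum (at 0.511 m from the left end):
Beam weight: 37.5 × 9.81 = 367.9 N down at 0.785 m → arm 0.274 m, τ = 367.9 × 0.274 = 100.8 N·m clockwise.
Hanging mass: 44.8 × 9.81 = 439.5 N down at 0.388 m → arm 0.123 m, τ = 439.5 × 0.123 = 54.06 N·m counterclockwise.
Lamp: 4.87 × 9.81 = 47.77 N down at 1 m → arm 0.489 m, τ = 47.77 × 0.489 = 23.36 N·m clockwise.
Net moment of existing loads = 70.1 N·m clockwise.
The bucket of sand weighs 18.6 × 9.81 = 182.5 N and must supply an equal counterclockwise moment, so its lever arm about the fulcrum is 70.1 / 182.5 = 0.384 m.
That puts it at 0.511 − 0.384 = 0.127 m from the left end.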